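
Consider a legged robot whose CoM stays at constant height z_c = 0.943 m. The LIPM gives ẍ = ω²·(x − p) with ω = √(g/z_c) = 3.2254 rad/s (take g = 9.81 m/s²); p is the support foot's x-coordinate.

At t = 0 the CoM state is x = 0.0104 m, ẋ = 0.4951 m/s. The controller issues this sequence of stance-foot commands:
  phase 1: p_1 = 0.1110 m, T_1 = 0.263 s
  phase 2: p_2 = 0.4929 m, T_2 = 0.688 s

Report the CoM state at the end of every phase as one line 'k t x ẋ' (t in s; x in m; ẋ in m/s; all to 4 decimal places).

phase 1: p=0.1110, T=0.263, ωT=0.848280, cosh=1.381889, sinh=0.953738; start (x,ẋ)=(0.010400, 0.495100) → end (x,ẋ)=(0.118381, 0.374709)
phase 2: p=0.4929, T=0.688, ωT=2.219075, cosh=4.653765, sinh=4.545055; start (x,ẋ)=(0.118381, 0.374709) → end (x,ẋ)=(-0.722004, -3.746499)

1 0.2630 0.1184 0.3747
2 0.9510 -0.7220 -3.7465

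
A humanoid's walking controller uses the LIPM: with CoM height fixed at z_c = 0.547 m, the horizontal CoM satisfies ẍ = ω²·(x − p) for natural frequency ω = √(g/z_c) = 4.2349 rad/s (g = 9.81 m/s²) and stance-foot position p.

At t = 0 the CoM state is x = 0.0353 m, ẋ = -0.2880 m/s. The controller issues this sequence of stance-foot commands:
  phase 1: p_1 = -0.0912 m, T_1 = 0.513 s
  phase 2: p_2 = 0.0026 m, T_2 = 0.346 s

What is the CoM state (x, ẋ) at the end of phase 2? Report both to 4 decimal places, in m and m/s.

x = 0.9029, ẋ = 3.8828

phase 1: p=-0.0912, T=0.513, ωT=2.172504, cosh=4.447066, sinh=4.333174; start (x,ẋ)=(0.035300, -0.288000) → end (x,ẋ)=(0.176671, 1.040591)
phase 2: p=0.0026, T=0.346, ωT=1.465275, cosh=2.279875, sinh=2.048860; start (x,ẋ)=(0.176671, 1.040591) → end (x,ẋ)=(0.902901, 3.882778)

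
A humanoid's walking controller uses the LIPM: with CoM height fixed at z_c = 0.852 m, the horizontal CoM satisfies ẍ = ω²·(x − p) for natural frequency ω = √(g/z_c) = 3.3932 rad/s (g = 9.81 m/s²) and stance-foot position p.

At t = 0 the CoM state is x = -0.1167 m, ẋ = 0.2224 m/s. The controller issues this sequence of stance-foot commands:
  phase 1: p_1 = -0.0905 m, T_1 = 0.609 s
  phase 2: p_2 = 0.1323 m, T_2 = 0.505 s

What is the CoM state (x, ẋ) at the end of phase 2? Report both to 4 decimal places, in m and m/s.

phase 1: p=-0.0905, T=0.609, ωT=2.066459, cosh=4.011721, sinh=3.885088; start (x,ẋ)=(-0.116700, 0.222400) → end (x,ẋ)=(0.059033, 0.546815)
phase 2: p=0.1323, T=0.505, ωT=1.713566, cosh=2.864467, sinh=2.684245; start (x,ẋ)=(0.059033, 0.546815) → end (x,ẋ)=(0.354995, 0.899002)

x = 0.3550, ẋ = 0.8990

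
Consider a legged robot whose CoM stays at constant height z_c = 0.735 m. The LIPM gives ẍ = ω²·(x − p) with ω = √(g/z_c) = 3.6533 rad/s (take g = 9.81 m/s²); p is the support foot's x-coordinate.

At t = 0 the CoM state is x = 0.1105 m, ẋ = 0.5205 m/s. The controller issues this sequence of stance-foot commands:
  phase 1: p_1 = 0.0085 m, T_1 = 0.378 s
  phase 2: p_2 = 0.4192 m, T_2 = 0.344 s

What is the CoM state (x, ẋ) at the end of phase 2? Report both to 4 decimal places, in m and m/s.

phase 1: p=0.0085, T=0.378, ωT=1.380947, cosh=2.115005, sinh=1.863664; start (x,ẋ)=(0.110500, 0.520500) → end (x,ẋ)=(0.489754, 1.795330)
phase 2: p=0.4192, T=0.344, ωT=1.256735, cosh=1.899256, sinh=1.614674; start (x,ẋ)=(0.489754, 1.795330) → end (x,ẋ)=(1.346695, 3.825981)

x = 1.3467, ẋ = 3.8260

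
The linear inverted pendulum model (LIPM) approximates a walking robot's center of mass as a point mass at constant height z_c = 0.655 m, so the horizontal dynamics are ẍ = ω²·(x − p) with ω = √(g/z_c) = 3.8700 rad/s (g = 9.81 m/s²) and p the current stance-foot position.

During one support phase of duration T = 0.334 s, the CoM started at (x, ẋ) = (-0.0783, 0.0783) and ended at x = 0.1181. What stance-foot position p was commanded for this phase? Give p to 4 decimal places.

ωT = 3.8700·0.334 = 1.292580; cosh(ωT) = 1.958366, sinh(ωT) = 1.683805
x(T) = p + (x₀−p)·cosh(ωT) + (ẋ₀/ω)·sinh(ωT) ⇒ p·(1 − cosh) = x(T) − x₀·cosh − (ẋ₀/ω)·sinh
numerator   = 0.1181 − (-0.0783)·1.958366 − (0.0783/3.8700)·1.683805 = 0.237372
denominator = 1 − 1.958366 = -0.958366
p = 0.237372 / -0.958366 = -0.2477

p = -0.2477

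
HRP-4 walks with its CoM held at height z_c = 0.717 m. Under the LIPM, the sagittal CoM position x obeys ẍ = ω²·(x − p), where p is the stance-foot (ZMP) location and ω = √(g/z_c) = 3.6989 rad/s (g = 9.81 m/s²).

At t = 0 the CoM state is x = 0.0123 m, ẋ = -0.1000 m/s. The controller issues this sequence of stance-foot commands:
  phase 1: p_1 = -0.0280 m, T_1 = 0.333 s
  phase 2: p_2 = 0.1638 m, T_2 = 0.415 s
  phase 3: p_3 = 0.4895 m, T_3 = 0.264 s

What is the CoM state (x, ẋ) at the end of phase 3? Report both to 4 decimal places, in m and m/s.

x = -0.9130, ẋ = -4.6821

phase 1: p=-0.0280, T=0.333, ωT=1.231734, cosh=1.859476, sinh=1.567690; start (x,ẋ)=(0.012300, -0.100000) → end (x,ẋ)=(0.004554, 0.047741)
phase 2: p=0.1638, T=0.415, ωT=1.535044, cosh=2.428487, sinh=2.213041; start (x,ẋ)=(0.004554, 0.047741) → end (x,ẋ)=(-0.194363, -1.187617)
phase 3: p=0.4895, T=0.264, ωT=0.976510, cosh=1.515898, sinh=1.139275; start (x,ẋ)=(-0.194363, -1.187617) → end (x,ẋ)=(-0.912957, -4.682147)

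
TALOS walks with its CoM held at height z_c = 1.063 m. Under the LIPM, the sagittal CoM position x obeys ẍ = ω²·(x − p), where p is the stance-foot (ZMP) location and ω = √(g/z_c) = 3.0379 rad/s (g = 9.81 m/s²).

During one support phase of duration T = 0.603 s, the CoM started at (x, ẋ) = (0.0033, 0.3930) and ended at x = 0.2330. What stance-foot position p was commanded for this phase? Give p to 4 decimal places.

p = 0.0777

ωT = 3.0379·0.603 = 1.831854; cosh(ωT) = 3.202785, sinh(ωT) = 3.042668
x(T) = p + (x₀−p)·cosh(ωT) + (ẋ₀/ω)·sinh(ωT) ⇒ p·(1 − cosh) = x(T) − x₀·cosh − (ẋ₀/ω)·sinh
numerator   = 0.2330 − (0.0033)·3.202785 − (0.3930/3.0379)·3.042668 = -0.171186
denominator = 1 − 3.202785 = -2.202785
p = -0.171186 / -2.202785 = 0.0777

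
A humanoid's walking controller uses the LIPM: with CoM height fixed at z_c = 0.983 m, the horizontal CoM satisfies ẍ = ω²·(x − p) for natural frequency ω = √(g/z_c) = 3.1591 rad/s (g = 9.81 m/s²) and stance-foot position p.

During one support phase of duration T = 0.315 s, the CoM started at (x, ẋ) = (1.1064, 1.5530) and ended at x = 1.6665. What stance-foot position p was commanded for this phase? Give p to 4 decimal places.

ωT = 3.1591·0.315 = 0.995116; cosh(ωT) = 1.537360, sinh(ωT) = 1.167680
x(T) = p + (x₀−p)·cosh(ωT) + (ẋ₀/ω)·sinh(ωT) ⇒ p·(1 − cosh) = x(T) − x₀·cosh − (ẋ₀/ω)·sinh
numerator   = 1.6665 − (1.1064)·1.537360 − (1.5530/3.1591)·1.167680 = -0.608461
denominator = 1 − 1.537360 = -0.537360
p = -0.608461 / -0.537360 = 1.1323

p = 1.1323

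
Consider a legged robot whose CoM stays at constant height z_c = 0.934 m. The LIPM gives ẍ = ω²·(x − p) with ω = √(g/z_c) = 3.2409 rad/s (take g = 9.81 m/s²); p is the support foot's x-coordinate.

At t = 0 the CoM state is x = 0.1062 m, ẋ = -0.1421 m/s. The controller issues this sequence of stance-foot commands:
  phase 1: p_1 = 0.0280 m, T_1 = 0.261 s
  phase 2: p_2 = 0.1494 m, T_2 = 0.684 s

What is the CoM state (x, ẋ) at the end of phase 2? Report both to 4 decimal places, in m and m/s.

phase 1: p=0.0280, T=0.261, ωT=0.845875, cosh=1.379599, sinh=0.950417; start (x,ẋ)=(0.106200, -0.142100) → end (x,ẋ)=(0.094213, 0.044831)
phase 2: p=0.1494, T=0.684, ωT=2.216776, cosh=4.643325, sinh=4.534365; start (x,ẋ)=(0.094213, 0.044831) → end (x,ẋ)=(-0.044129, -0.602834)

x = -0.0441, ẋ = -0.6028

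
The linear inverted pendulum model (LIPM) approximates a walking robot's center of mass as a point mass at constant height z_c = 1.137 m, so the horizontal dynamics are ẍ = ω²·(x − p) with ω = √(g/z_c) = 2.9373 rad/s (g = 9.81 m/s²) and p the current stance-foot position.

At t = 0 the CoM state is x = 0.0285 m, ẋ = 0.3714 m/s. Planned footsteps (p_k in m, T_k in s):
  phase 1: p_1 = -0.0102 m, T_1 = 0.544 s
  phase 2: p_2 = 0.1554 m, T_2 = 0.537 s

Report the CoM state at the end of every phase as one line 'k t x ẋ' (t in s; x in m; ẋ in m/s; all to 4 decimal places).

1 0.5440 0.3890 1.2248
2 1.0810 1.7117 4.6824

phase 1: p=-0.0102, T=0.544, ωT=1.597891, cosh=2.572461, sinh=2.370138; start (x,ẋ)=(0.028500, 0.371400) → end (x,ẋ)=(0.389041, 1.224834)
phase 2: p=0.1554, T=0.537, ωT=1.577330, cosh=2.524268, sinh=2.317743; start (x,ẋ)=(0.389041, 1.224834) → end (x,ẋ)=(1.711655, 4.682413)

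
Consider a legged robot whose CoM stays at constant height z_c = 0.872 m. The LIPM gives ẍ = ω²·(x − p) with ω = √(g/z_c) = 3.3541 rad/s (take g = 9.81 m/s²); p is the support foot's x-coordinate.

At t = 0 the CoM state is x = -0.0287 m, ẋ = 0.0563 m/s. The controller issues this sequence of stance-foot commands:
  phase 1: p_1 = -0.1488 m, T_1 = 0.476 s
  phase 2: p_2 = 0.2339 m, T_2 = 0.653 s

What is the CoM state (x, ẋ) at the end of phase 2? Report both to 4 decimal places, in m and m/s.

phase 1: p=-0.1488, T=0.476, ωT=1.596552, cosh=2.569288, sinh=2.366694; start (x,ẋ)=(-0.028700, 0.056300) → end (x,ẋ)=(0.199497, 1.098020)
phase 2: p=0.2339, T=0.653, ωT=2.190227, cosh=4.524568, sinh=4.412677; start (x,ẋ)=(0.199497, 1.098020) → end (x,ẋ)=(1.522806, 4.458889)

x = 1.5228, ẋ = 4.4589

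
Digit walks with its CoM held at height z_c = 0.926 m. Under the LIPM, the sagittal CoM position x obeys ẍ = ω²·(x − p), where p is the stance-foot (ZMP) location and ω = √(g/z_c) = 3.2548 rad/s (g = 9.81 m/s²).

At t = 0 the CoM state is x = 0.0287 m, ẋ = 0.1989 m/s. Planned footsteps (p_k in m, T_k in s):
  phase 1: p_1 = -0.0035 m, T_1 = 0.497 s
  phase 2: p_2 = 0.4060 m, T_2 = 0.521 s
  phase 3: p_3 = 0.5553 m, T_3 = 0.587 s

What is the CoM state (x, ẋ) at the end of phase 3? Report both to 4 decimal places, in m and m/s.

x = 1.1555, ẋ = 2.0621

phase 1: p=-0.0035, T=0.497, ωT=1.617636, cosh=2.619762, sinh=2.421395; start (x,ẋ)=(0.028700, 0.198900) → end (x,ẋ)=(0.228827, 0.774844)
phase 2: p=0.4060, T=0.521, ωT=1.695751, cosh=2.817099, sinh=2.633638; start (x,ẋ)=(0.228827, 0.774844) → end (x,ẋ)=(0.533855, 0.664093)
phase 3: p=0.5553, T=0.587, ωT=1.910568, cosh=3.452460, sinh=3.304463; start (x,ẋ)=(0.533855, 0.664093) → end (x,ẋ)=(1.155489, 2.062109)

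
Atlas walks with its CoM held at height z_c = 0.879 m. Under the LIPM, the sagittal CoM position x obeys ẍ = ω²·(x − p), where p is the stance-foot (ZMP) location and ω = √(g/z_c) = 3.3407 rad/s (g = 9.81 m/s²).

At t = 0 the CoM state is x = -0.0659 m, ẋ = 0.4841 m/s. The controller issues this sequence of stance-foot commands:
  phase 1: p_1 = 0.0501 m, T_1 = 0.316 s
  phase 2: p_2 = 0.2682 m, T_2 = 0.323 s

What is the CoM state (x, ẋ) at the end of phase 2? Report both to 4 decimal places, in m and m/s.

x = 0.0171, ẋ = -0.4881

phase 1: p=0.0501, T=0.316, ωT=1.055661, cosh=1.610919, sinh=1.262956; start (x,ẋ)=(-0.065900, 0.484100) → end (x,ẋ)=(0.046248, 0.290423)
phase 2: p=0.2682, T=0.323, ωT=1.079046, cosh=1.640896, sinh=1.300976; start (x,ẋ)=(0.046248, 0.290423) → end (x,ẋ)=(0.017100, -0.488086)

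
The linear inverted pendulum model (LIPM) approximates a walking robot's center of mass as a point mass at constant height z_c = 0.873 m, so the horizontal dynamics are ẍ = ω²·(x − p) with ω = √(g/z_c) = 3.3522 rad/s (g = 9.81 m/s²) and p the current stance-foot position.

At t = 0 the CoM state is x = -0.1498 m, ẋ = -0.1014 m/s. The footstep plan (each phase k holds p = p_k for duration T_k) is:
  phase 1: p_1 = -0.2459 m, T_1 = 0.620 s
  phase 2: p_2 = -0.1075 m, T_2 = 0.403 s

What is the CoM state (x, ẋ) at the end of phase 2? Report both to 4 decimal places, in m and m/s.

x = 0.6254, ẋ = 2.5631

phase 1: p=-0.2459, T=0.620, ωT=2.078364, cosh=4.058260, sinh=3.933125; start (x,ẋ)=(-0.149800, -0.101400) → end (x,ẋ)=(0.025126, 0.855535)
phase 2: p=-0.1075, T=0.403, ωT=1.350937, cosh=2.060019, sinh=1.801021; start (x,ẋ)=(0.025126, 0.855535) → end (x,ẋ)=(0.625362, 2.563134)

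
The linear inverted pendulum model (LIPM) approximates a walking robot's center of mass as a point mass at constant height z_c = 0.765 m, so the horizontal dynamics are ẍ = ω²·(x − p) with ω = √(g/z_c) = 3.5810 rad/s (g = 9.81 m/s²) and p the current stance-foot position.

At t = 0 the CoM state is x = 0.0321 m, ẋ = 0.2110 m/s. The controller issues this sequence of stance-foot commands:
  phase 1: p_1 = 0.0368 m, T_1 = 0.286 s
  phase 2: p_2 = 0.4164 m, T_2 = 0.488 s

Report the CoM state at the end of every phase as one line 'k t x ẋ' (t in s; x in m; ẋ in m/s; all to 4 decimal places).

phase 1: p=0.0368, T=0.286, ωT=1.024166, cosh=1.571934, sinh=1.212838; start (x,ẋ)=(0.032100, 0.211000) → end (x,ẋ)=(0.100875, 0.311265)
phase 2: p=0.4164, T=0.488, ωT=1.747528, cosh=2.957299, sinh=2.783095; start (x,ẋ)=(0.100875, 0.311265) → end (x,ẋ)=(-0.274792, -2.224103)

1 0.2860 0.1009 0.3113
2 0.7740 -0.2748 -2.2241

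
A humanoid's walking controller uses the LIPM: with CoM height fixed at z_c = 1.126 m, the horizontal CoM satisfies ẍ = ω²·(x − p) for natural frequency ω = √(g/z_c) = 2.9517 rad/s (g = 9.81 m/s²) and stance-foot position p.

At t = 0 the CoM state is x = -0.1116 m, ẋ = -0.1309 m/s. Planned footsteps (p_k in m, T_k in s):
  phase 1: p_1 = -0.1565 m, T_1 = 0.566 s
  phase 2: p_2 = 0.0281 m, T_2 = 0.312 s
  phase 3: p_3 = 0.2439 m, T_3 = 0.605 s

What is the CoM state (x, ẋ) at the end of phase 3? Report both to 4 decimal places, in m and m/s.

phase 1: p=-0.1565, T=0.566, ωT=1.670662, cosh=2.751905, sinh=2.563782; start (x,ẋ)=(-0.111600, -0.130900) → end (x,ẋ)=(-0.146636, -0.020443)
phase 2: p=0.0281, T=0.312, ωT=0.920930, cosh=1.454887, sinh=1.056739; start (x,ẋ)=(-0.146636, -0.020443) → end (x,ẋ)=(-0.233440, -0.574776)
phase 3: p=0.2439, T=0.605, ωT=1.785779, cosh=3.065944, sinh=2.898277; start (x,ẋ)=(-0.233440, -0.574776) → end (x,ẋ)=(-1.783972, -5.845803)

x = -1.7840, ẋ = -5.8458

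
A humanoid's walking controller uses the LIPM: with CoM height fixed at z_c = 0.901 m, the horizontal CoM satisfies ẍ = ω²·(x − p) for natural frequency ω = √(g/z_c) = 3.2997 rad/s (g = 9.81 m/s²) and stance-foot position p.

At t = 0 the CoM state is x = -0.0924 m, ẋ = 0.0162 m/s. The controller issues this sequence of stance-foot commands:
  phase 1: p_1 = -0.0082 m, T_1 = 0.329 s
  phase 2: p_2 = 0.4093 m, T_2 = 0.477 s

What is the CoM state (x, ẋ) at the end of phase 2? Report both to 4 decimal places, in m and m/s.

x = -1.2110, ẋ = -5.0404

phase 1: p=-0.0082, T=0.329, ωT=1.085601, cosh=1.649459, sinh=1.311761; start (x,ẋ)=(-0.092400, 0.016200) → end (x,ẋ)=(-0.140644, -0.337731)
phase 2: p=0.4093, T=0.477, ωT=1.573957, cosh=2.516464, sinh=2.309241; start (x,ẋ)=(-0.140644, -0.337731) → end (x,ẋ)=(-1.210971, -5.040356)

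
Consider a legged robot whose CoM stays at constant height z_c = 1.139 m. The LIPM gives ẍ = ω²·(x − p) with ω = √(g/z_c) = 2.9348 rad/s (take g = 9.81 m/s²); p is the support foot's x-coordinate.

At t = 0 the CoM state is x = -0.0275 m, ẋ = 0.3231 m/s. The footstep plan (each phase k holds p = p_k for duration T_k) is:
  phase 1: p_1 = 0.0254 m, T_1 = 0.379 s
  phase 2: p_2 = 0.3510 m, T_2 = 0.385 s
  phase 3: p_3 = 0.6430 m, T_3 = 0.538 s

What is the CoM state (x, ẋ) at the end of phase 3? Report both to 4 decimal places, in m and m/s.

x = -1.2461, ẋ = -5.2933

phase 1: p=0.0254, T=0.379, ωT=1.112289, cosh=1.685059, sinh=1.356254; start (x,ẋ)=(-0.027500, 0.323100) → end (x,ẋ)=(0.085574, 0.333883)
phase 2: p=0.3510, T=0.385, ωT=1.129898, cosh=1.709203, sinh=1.386137; start (x,ẋ)=(0.085574, 0.333883) → end (x,ẋ)=(0.055029, -0.509089)
phase 3: p=0.6430, T=0.538, ωT=1.578922, cosh=2.527962, sinh=2.321765; start (x,ẋ)=(0.055029, -0.509089) → end (x,ẋ)=(-1.246115, -5.293339)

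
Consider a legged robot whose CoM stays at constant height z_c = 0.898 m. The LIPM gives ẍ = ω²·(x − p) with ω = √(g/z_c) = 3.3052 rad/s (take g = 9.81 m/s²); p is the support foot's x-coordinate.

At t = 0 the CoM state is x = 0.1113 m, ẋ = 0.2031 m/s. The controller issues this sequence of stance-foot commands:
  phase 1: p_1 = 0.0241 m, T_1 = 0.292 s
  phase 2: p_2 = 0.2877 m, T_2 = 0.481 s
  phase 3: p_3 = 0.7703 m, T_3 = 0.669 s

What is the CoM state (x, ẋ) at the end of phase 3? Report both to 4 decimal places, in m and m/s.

x = 1.3716, ẋ = 2.1808

phase 1: p=0.0241, T=0.292, ωT=0.965118, cosh=1.503018, sinh=1.122080; start (x,ẋ)=(0.111300, 0.203100) → end (x,ẋ)=(0.224113, 0.628662)
phase 2: p=0.2877, T=0.481, ωT=1.589801, cosh=2.553370, sinh=2.349404; start (x,ẋ)=(0.224113, 0.628662) → end (x,ẋ)=(0.572206, 1.111441)
phase 3: p=0.7703, T=0.669, ωT=2.211179, cosh=4.618020, sinh=4.508448; start (x,ẋ)=(0.572206, 1.111441) → end (x,ẋ)=(1.371554, 2.180786)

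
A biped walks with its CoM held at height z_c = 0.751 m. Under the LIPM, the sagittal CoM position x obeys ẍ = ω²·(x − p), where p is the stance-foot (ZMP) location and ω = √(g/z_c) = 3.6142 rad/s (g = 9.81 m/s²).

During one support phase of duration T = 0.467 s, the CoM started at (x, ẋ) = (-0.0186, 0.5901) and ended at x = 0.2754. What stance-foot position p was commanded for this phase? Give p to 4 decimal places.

ωT = 3.6142·0.467 = 1.687831; cosh(ωT) = 2.796330, sinh(ωT) = 2.611410
x(T) = p + (x₀−p)·cosh(ωT) + (ẋ₀/ω)·sinh(ωT) ⇒ p·(1 − cosh) = x(T) − x₀·cosh − (ẋ₀/ω)·sinh
numerator   = 0.2754 − (-0.0186)·2.796330 − (0.5901/3.6142)·2.611410 = -0.098960
denominator = 1 − 2.796330 = -1.796330
p = -0.098960 / -1.796330 = 0.0551

p = 0.0551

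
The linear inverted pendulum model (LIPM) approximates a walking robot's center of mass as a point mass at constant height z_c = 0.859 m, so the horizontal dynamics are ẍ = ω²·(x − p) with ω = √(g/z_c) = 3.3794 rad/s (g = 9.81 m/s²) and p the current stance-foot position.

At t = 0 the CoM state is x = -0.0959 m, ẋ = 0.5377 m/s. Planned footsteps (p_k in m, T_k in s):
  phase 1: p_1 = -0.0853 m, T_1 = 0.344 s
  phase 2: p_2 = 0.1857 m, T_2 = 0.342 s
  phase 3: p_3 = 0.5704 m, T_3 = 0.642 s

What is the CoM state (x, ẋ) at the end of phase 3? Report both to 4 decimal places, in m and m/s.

phase 1: p=-0.0853, T=0.344, ωT=1.162514, cosh=1.755330, sinh=1.442631; start (x,ẋ)=(-0.095900, 0.537700) → end (x,ẋ)=(0.125632, 0.892164)
phase 2: p=0.1857, T=0.342, ωT=1.155755, cosh=1.745620, sinh=1.430800; start (x,ẋ)=(0.125632, 0.892164) → end (x,ẋ)=(0.458576, 1.266936)
phase 3: p=0.5704, T=0.642, ωT=2.169575, cosh=4.434393, sinh=4.320167; start (x,ẋ)=(0.458576, 1.266936) → end (x,ẋ)=(1.694159, 3.985515)

x = 1.6942, ẋ = 3.9855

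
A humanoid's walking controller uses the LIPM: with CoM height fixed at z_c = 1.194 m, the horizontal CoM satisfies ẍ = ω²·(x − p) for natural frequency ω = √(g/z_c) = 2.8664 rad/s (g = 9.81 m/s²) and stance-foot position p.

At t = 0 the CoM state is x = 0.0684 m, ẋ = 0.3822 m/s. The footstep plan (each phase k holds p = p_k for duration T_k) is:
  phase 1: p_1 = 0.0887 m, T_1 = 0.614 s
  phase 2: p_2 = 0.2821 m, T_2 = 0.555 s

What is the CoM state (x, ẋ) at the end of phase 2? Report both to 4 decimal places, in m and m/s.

x = 1.3974, ẋ = 3.3252

phase 1: p=0.0887, T=0.614, ωT=1.759970, cosh=2.992155, sinh=2.820105; start (x,ẋ)=(0.068400, 0.382200) → end (x,ẋ)=(0.403986, 0.979506)
phase 2: p=0.2821, T=0.555, ωT=1.590852, cosh=2.555840, sinh=2.352088; start (x,ẋ)=(0.403986, 0.979506) → end (x,ẋ)=(1.397377, 3.325222)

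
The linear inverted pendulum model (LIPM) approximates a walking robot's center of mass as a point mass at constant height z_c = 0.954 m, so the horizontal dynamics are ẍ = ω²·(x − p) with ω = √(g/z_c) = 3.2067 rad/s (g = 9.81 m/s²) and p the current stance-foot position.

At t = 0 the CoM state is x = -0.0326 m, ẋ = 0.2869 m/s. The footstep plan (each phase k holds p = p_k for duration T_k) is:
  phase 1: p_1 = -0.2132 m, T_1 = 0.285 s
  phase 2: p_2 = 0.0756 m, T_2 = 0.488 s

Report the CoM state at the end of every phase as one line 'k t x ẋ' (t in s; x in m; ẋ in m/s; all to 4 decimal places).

phase 1: p=-0.2132, T=0.285, ωT=0.913909, cosh=1.447504, sinh=1.046550; start (x,ẋ)=(-0.032600, 0.286900) → end (x,ẋ)=(0.141853, 1.021377)
phase 2: p=0.0756, T=0.488, ωT=1.564870, cosh=2.495583, sinh=2.286468; start (x,ẋ)=(0.141853, 1.021377) → end (x,ẋ)=(0.969211, 3.034700)

1 0.2850 0.1419 1.0214
2 0.7730 0.9692 3.0347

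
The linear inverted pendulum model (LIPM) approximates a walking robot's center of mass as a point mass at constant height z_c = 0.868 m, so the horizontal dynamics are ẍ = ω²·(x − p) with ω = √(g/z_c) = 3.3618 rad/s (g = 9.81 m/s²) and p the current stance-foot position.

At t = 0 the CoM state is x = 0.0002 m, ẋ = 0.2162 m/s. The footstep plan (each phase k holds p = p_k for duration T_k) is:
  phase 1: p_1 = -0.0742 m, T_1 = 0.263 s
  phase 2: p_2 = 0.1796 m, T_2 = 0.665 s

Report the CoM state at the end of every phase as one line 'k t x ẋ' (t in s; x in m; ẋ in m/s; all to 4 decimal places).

phase 1: p=-0.0742, T=0.263, ωT=0.884153, cosh=1.416999, sinh=1.003935; start (x,ẋ)=(0.000200, 0.216200) → end (x,ẋ)=(0.095789, 0.557457)
phase 2: p=0.1796, T=0.665, ωT=2.235597, cosh=4.729496, sinh=4.622568; start (x,ẋ)=(0.095789, 0.557457) → end (x,ẋ)=(0.549733, 1.334050)

1 0.2630 0.0958 0.5575
2 0.9280 0.5497 1.3341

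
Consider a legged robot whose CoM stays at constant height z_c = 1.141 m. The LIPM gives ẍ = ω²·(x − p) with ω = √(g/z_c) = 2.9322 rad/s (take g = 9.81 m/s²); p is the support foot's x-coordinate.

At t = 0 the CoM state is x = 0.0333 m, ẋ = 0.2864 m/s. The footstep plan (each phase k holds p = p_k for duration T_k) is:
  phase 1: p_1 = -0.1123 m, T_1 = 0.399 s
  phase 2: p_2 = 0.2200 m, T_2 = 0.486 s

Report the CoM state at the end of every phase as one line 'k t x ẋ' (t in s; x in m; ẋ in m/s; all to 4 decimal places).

1 0.3990 0.2870 1.1273
2 0.8850 1.1205 2.8642

phase 1: p=-0.1123, T=0.399, ωT=1.169948, cosh=1.766104, sinh=1.455721; start (x,ẋ)=(0.033300, 0.286400) → end (x,ẋ)=(0.287031, 1.127301)
phase 2: p=0.2200, T=0.486, ωT=1.425049, cosh=2.199280, sinh=1.958783; start (x,ẋ)=(0.287031, 1.127301) → end (x,ẋ)=(1.120485, 2.864244)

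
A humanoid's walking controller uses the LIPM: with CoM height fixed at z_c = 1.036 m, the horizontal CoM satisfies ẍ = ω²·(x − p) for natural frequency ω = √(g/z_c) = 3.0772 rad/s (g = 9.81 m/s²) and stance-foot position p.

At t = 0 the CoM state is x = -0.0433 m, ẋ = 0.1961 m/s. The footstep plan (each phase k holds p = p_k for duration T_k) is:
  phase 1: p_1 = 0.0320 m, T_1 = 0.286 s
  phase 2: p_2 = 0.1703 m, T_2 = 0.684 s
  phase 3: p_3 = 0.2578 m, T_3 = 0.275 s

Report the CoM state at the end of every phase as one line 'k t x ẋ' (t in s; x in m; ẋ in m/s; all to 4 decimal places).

1 0.2860 -0.0108 0.0458
2 0.9700 -0.5235 -2.0616
3 1.2450 -1.4575 -5.1311

phase 1: p=0.0320, T=0.286, ωT=0.880079, cosh=1.412920, sinh=0.998170; start (x,ẋ)=(-0.043300, 0.196100) → end (x,ẋ)=(-0.010783, 0.045784)
phase 2: p=0.1703, T=0.684, ωT=2.104805, cosh=4.163685, sinh=4.041816; start (x,ẋ)=(-0.010783, 0.045784) → end (x,ẋ)=(-0.523535, -2.061580)
phase 3: p=0.2578, T=0.275, ωT=0.846230, cosh=1.379936, sinh=0.950907; start (x,ẋ)=(-0.523535, -2.061580) → end (x,ẋ)=(-1.457455, -5.131137)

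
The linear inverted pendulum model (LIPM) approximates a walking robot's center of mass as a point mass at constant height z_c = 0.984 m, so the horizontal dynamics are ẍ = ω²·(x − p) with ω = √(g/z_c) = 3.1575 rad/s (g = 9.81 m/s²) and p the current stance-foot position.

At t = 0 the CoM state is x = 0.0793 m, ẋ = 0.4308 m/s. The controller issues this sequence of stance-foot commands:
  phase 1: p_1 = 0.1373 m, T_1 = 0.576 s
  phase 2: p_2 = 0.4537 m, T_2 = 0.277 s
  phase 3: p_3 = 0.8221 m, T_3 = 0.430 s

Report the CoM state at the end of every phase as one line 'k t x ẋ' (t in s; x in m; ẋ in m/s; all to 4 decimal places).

phase 1: p=0.1373, T=0.576, ωT=1.818720, cosh=3.163098, sinh=3.000865; start (x,ẋ)=(0.079300, 0.430800) → end (x,ẋ)=(0.363269, 0.813099)
phase 2: p=0.4537, T=0.277, ωT=0.874628, cosh=1.407500, sinh=0.990482; start (x,ẋ)=(0.363269, 0.813099) → end (x,ẋ)=(0.581482, 0.861620)
phase 3: p=0.8221, T=0.430, ωT=1.357725, cosh=2.072292, sinh=1.815047; start (x,ẋ)=(0.581482, 0.861620) → end (x,ẋ)=(0.818760, 0.406544)

1 0.5760 0.3633 0.8131
2 0.8530 0.5815 0.8616
3 1.2830 0.8188 0.4065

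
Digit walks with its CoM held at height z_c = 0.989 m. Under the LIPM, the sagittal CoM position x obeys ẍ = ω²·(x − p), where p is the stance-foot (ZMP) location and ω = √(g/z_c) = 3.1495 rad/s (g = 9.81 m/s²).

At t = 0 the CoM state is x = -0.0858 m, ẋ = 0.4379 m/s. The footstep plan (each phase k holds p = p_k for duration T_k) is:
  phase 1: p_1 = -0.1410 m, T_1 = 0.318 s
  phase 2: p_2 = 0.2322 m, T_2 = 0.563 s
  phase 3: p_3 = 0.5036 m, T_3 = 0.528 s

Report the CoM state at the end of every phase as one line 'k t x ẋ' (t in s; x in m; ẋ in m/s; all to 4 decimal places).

1 0.3180 0.1080 0.8812
2 0.8810 0.6561 1.5512
3 1.4090 2.1726 5.4596

phase 1: p=-0.1410, T=0.318, ωT=1.001541, cosh=1.544893, sinh=1.177580; start (x,ẋ)=(-0.085800, 0.437900) → end (x,ẋ)=(0.108006, 0.881234)
phase 2: p=0.2322, T=0.563, ωT=1.773168, cosh=3.029639, sinh=2.859845; start (x,ẋ)=(0.108006, 0.881234) → end (x,ẋ)=(0.656127, 1.551200)
phase 3: p=0.5036, T=0.528, ωT=1.662936, cosh=2.732178, sinh=2.542597; start (x,ẋ)=(0.656127, 1.551200) → end (x,ẋ)=(2.172617, 5.459575)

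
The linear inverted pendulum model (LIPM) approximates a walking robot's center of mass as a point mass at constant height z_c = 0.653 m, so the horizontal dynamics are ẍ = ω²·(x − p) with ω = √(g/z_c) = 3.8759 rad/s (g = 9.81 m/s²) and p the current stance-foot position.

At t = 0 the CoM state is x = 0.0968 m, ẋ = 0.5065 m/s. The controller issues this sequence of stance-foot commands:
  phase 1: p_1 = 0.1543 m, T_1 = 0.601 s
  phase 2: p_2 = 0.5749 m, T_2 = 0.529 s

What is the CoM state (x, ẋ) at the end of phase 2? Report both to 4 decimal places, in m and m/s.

x = 1.8331, ẋ = 5.0954

phase 1: p=0.1543, T=0.601, ωT=2.329416, cosh=5.184646, sinh=5.087294; start (x,ẋ)=(0.096800, 0.506500) → end (x,ẋ)=(0.520987, 1.492247)
phase 2: p=0.5749, T=0.529, ωT=2.050351, cosh=3.949659, sinh=3.820970; start (x,ẋ)=(0.520987, 1.492247) → end (x,ẋ)=(1.833061, 5.095433)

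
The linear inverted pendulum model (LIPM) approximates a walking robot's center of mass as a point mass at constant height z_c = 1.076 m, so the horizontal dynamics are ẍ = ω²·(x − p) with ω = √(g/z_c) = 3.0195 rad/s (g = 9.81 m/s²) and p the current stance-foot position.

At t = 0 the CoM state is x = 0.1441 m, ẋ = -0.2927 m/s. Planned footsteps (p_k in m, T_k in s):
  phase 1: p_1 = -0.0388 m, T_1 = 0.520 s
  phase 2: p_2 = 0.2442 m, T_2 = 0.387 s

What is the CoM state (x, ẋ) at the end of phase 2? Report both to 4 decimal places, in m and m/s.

x = 0.4188, ẋ = 0.7382

phase 1: p=-0.0388, T=0.520, ωT=1.570140, cosh=2.507669, sinh=2.299653; start (x,ẋ)=(0.144100, -0.292700) → end (x,ẋ)=(0.196932, 0.536027)
phase 2: p=0.2442, T=0.387, ωT=1.168546, cosh=1.764066, sinh=1.453247; start (x,ẋ)=(0.196932, 0.536027) → end (x,ẋ)=(0.418799, 0.738171)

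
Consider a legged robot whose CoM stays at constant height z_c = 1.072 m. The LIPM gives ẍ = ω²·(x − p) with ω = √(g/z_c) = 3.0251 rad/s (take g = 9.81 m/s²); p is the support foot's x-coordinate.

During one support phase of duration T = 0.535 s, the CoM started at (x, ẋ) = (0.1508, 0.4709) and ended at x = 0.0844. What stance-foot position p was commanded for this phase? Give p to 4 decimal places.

p = 0.4244

ωT = 3.0251·0.535 = 1.618429; cosh(ωT) = 2.621683, sinh(ωT) = 2.423473
x(T) = p + (x₀−p)·cosh(ωT) + (ẋ₀/ω)·sinh(ωT) ⇒ p·(1 − cosh) = x(T) − x₀·cosh − (ẋ₀/ω)·sinh
numerator   = 0.0844 − (0.1508)·2.621683 − (0.4709/3.0251)·2.423473 = -0.688198
denominator = 1 − 2.621683 = -1.621683
p = -0.688198 / -1.621683 = 0.4244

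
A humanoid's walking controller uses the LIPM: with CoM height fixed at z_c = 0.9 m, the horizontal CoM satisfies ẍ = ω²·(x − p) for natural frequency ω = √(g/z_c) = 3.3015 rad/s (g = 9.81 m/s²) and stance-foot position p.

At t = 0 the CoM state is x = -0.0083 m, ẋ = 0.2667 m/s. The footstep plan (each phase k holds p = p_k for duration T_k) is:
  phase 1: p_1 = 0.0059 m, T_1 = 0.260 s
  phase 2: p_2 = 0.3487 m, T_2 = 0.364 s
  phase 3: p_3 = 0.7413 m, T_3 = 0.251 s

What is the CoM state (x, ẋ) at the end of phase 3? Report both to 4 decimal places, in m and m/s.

phase 1: p=0.0059, T=0.260, ωT=0.858390, cosh=1.391601, sinh=0.967758; start (x,ẋ)=(-0.008300, 0.266700) → end (x,ẋ)=(0.064316, 0.325770)
phase 2: p=0.3487, T=0.364, ωT=1.201746, cosh=1.813294, sinh=1.512625; start (x,ẋ)=(0.064316, 0.325770) → end (x,ẋ)=(-0.017716, -0.829476)
phase 3: p=0.7413, T=0.251, ωT=0.828676, cosh=1.363456, sinh=0.926829; start (x,ẋ)=(-0.017716, -0.829476) → end (x,ẋ)=(-0.526443, -3.453487)

x = -0.5264, ẋ = -3.4535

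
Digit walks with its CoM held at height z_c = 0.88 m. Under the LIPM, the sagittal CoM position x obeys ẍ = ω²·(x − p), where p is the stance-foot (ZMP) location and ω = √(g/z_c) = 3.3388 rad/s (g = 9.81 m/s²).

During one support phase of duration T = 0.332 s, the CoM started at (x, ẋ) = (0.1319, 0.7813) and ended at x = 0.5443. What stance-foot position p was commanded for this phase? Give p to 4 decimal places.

ωT = 3.3388·0.332 = 1.108482; cosh(ωT) = 1.679907, sinh(ωT) = 1.349847
x(T) = p + (x₀−p)·cosh(ωT) + (ẋ₀/ω)·sinh(ωT) ⇒ p·(1 − cosh) = x(T) − x₀·cosh − (ẋ₀/ω)·sinh
numerator   = 0.5443 − (0.1319)·1.679907 − (0.7813/3.3388)·1.349847 = 0.006848
denominator = 1 − 1.679907 = -0.679907
p = 0.006848 / -0.679907 = -0.0101

p = -0.0101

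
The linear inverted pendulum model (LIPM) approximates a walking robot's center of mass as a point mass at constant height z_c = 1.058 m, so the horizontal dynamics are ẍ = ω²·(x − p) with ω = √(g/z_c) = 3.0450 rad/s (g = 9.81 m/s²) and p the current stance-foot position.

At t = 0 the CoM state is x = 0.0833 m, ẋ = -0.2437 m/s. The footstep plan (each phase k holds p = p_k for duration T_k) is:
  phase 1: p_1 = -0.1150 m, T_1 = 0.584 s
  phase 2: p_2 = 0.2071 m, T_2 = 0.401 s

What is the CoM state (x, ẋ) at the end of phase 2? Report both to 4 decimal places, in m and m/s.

phase 1: p=-0.1150, T=0.584, ωT=1.778280, cosh=3.044297, sinh=2.875369; start (x,ẋ)=(0.083300, -0.243700) → end (x,ẋ)=(0.258560, 0.994320)
phase 2: p=0.2071, T=0.401, ωT=1.221045, cosh=1.842826, sinh=1.547904; start (x,ẋ)=(0.258560, 0.994320) → end (x,ẋ)=(0.807388, 2.074909)

x = 0.8074, ẋ = 2.0749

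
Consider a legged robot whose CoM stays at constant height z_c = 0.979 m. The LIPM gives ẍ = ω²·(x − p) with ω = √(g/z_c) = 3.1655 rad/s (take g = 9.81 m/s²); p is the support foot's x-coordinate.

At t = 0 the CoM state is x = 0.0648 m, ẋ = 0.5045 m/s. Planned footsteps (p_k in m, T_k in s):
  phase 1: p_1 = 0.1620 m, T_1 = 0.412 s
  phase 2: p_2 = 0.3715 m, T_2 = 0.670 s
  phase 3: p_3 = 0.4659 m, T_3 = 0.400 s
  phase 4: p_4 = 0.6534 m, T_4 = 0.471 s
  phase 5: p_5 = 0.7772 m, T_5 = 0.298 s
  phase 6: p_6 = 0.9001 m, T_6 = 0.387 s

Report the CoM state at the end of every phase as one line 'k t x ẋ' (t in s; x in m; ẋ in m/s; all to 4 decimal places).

phase 1: p=0.1620, T=0.412, ωT=1.304186, cosh=1.978041, sinh=1.706648; start (x,ẋ)=(0.064800, 0.504500) → end (x,ẋ)=(0.241731, 0.472809)
phase 2: p=0.3715, T=0.670, ωT=2.120885, cosh=4.229220, sinh=4.109294; start (x,ẋ)=(0.241731, 0.472809) → end (x,ẋ)=(0.436454, 0.311576)
phase 3: p=0.4659, T=0.400, ωT=1.266200, cosh=1.914624, sinh=1.632723; start (x,ẋ)=(0.436454, 0.311576) → end (x,ẋ)=(0.570228, 0.444360)
phase 4: p=0.6534, T=0.471, ωT=1.490951, cosh=2.333237, sinh=2.108078; start (x,ẋ)=(0.570228, 0.444360) → end (x,ẋ)=(0.755264, 0.481781)
phase 5: p=0.7772, T=0.298, ωT=0.943319, cosh=1.478913, sinh=1.089579; start (x,ẋ)=(0.755264, 0.481781) → end (x,ẋ)=(0.910589, 0.636852)
phase 6: p=0.9001, T=0.387, ωT=1.225049, cosh=1.849037, sinh=1.555294; start (x,ẋ)=(0.910589, 0.636852) → end (x,ẋ)=(1.232397, 1.229205)

1 0.4120 0.2417 0.4728
2 1.0820 0.4365 0.3116
3 1.4820 0.5702 0.4444
4 1.9530 0.7553 0.4818
5 2.2510 0.9106 0.6369
6 2.6380 1.2324 1.2292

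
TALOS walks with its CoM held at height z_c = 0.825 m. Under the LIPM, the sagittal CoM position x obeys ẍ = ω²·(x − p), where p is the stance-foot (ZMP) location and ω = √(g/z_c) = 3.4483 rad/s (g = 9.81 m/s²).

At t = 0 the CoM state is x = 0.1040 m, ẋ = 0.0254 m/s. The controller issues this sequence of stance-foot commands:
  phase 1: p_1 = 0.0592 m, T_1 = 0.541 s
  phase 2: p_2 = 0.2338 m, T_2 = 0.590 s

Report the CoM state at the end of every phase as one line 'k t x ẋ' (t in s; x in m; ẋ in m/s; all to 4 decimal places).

1 0.5410 0.2306 0.5710
2 1.1310 0.8437 2.1791

phase 1: p=0.0592, T=0.541, ωT=1.865530, cosh=3.307087, sinh=3.152273; start (x,ẋ)=(0.104000, 0.025400) → end (x,ẋ)=(0.230577, 0.570975)
phase 2: p=0.2338, T=0.590, ωT=2.034497, cosh=3.889575, sinh=3.758829; start (x,ẋ)=(0.230577, 0.570975) → end (x,ẋ)=(0.843657, 2.179076)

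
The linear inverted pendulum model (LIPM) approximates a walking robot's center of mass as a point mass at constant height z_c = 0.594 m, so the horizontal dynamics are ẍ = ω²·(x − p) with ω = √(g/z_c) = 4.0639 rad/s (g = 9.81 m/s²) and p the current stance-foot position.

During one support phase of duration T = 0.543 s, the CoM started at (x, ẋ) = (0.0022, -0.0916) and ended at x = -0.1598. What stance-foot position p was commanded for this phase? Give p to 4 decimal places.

p = 0.0191

ωT = 4.0639·0.543 = 2.206698; cosh(ωT) = 4.597863, sinh(ωT) = 4.487800
x(T) = p + (x₀−p)·cosh(ωT) + (ẋ₀/ω)·sinh(ωT) ⇒ p·(1 − cosh) = x(T) − x₀·cosh − (ẋ₀/ω)·sinh
numerator   = -0.1598 − (0.0022)·4.597863 − (-0.0916/4.0639)·4.487800 = -0.068761
denominator = 1 − 4.597863 = -3.597863
p = -0.068761 / -3.597863 = 0.0191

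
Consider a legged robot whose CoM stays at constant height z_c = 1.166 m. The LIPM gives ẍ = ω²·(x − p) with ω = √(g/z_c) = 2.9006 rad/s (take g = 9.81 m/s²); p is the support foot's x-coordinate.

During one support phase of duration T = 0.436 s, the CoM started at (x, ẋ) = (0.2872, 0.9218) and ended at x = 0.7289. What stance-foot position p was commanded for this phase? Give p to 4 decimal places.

p = 0.3708

ωT = 2.9006·0.436 = 1.264662; cosh(ωT) = 1.912114, sinh(ωT) = 1.629780
x(T) = p + (x₀−p)·cosh(ωT) + (ẋ₀/ω)·sinh(ωT) ⇒ p·(1 − cosh) = x(T) − x₀·cosh − (ẋ₀/ω)·sinh
numerator   = 0.7289 − (0.2872)·1.912114 − (0.9218/2.9006)·1.629780 = -0.338197
denominator = 1 − 1.912114 = -0.912114
p = -0.338197 / -0.912114 = 0.3708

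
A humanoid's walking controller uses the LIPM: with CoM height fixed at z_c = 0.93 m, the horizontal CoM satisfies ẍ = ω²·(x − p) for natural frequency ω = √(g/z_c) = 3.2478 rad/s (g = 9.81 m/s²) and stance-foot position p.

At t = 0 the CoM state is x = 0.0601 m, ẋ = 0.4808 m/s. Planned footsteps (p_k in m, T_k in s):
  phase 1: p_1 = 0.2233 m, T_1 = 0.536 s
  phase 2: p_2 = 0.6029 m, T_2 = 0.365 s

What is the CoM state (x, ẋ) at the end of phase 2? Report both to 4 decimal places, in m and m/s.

x = -0.2259, ẋ = -2.2609

phase 1: p=0.2233, T=0.536, ωT=1.740821, cosh=2.938699, sinh=2.763323; start (x,ẋ)=(0.060100, 0.480800) → end (x,ẋ)=(0.152783, -0.051748)
phase 2: p=0.6029, T=0.365, ωT=1.185447, cosh=1.788879, sinh=1.483270; start (x,ẋ)=(0.152783, -0.051748) → end (x,ẋ)=(-0.225938, -2.260948)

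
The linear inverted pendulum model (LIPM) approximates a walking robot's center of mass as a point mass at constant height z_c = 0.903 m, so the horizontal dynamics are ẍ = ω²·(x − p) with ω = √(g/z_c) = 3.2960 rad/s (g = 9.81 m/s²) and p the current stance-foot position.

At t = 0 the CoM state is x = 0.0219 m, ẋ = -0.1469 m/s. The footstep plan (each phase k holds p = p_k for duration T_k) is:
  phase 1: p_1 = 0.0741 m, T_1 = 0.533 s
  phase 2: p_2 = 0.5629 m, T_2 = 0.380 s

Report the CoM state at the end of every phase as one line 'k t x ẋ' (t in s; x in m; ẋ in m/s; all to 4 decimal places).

phase 1: p=0.0741, T=0.533, ωT=1.756768, cosh=2.983142, sinh=2.810540; start (x,ẋ)=(0.021900, -0.146900) → end (x,ẋ)=(-0.206883, -0.921780)
phase 2: p=0.5629, T=0.380, ωT=1.252480, cosh=1.892402, sinh=1.606607; start (x,ẋ)=(-0.206883, -0.921780) → end (x,ẋ)=(-1.343154, -5.820673)

1 0.5330 -0.2069 -0.9218
2 0.9130 -1.3432 -5.8207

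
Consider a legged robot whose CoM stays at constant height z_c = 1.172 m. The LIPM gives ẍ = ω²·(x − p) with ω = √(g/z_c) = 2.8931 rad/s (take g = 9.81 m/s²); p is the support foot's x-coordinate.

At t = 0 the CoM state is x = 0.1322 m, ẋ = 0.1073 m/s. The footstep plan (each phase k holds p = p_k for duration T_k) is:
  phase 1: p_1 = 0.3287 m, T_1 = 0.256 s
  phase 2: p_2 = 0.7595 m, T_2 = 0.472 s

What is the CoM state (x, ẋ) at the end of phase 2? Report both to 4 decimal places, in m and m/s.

phase 1: p=0.3287, T=0.256, ωT=0.740634, cosh=1.287038, sinh=0.810226; start (x,ẋ)=(0.132200, 0.107300) → end (x,ẋ)=(0.105847, -0.322510)
phase 2: p=0.7595, T=0.472, ωT=1.365543, cosh=2.086546, sinh=1.831304; start (x,ẋ)=(0.105847, -0.322510) → end (x,ẋ)=(-0.808523, -4.136081)

x = -0.8085, ẋ = -4.1361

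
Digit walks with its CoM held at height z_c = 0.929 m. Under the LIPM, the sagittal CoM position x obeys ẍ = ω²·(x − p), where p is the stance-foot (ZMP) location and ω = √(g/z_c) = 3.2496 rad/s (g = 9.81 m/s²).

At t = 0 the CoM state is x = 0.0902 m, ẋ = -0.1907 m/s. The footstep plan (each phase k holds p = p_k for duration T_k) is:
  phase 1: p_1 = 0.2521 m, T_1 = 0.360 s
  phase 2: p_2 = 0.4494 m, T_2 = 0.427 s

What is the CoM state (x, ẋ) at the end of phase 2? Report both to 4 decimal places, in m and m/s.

phase 1: p=0.2521, T=0.360, ωT=1.169856, cosh=1.765970, sinh=1.455559; start (x,ẋ)=(0.090200, -0.190700) → end (x,ẋ)=(-0.119229, -1.102555)
phase 2: p=0.4494, T=0.427, ωT=1.387579, cosh=2.127411, sinh=1.877732; start (x,ẋ)=(-0.119229, -1.102555) → end (x,ẋ)=(-1.397401, -5.815290)

x = -1.3974, ẋ = -5.8153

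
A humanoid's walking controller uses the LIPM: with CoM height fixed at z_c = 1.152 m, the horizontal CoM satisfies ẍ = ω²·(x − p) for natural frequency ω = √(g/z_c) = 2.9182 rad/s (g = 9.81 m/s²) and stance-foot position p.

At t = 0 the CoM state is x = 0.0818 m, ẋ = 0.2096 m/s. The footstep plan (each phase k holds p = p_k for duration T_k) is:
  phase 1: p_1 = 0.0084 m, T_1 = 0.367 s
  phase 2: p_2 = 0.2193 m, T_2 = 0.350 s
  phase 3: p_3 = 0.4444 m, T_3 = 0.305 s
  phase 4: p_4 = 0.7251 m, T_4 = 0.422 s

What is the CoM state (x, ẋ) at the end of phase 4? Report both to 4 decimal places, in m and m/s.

phase 1: p=0.0084, T=0.367, ωT=1.070979, cosh=1.630454, sinh=1.287782; start (x,ẋ)=(0.081800, 0.209600) → end (x,ẋ)=(0.220570, 0.617581)
phase 2: p=0.2193, T=0.350, ωT=1.021370, cosh=1.568549, sinh=1.208448; start (x,ẋ)=(0.220570, 0.617581) → end (x,ẋ)=(0.477037, 0.973186)
phase 3: p=0.4444, T=0.305, ωT=0.890051, cosh=1.422944, sinh=1.012310; start (x,ẋ)=(0.477037, 0.973186) → end (x,ẋ)=(0.828435, 1.481204)
phase 4: p=0.7251, T=0.422, ωT=1.231480, cosh=1.859079, sinh=1.567219; start (x,ẋ)=(0.828435, 1.481204) → end (x,ẋ)=(1.712688, 3.226272)

x = 1.7127, ẋ = 3.2263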